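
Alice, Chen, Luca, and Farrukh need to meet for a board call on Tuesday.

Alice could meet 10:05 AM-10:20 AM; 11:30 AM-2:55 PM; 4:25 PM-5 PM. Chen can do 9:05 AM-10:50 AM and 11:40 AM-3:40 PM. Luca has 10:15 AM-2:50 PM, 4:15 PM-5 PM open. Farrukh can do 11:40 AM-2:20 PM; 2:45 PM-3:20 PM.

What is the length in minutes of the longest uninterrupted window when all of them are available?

160

Alice ∩ Chen: 10:05-10:20, 11:40-14:55.
Alice ∩ Chen ∩ Luca: 10:15-10:20, 11:40-14:50.
Alice ∩ Chen ∩ Luca ∩ Farrukh: 11:40-14:20, 14:45-14:50.
So the common availability across everyone is 11:40-14:20, 14:45-14:50.
The longest is 11:40-14:20 at 160 minutes.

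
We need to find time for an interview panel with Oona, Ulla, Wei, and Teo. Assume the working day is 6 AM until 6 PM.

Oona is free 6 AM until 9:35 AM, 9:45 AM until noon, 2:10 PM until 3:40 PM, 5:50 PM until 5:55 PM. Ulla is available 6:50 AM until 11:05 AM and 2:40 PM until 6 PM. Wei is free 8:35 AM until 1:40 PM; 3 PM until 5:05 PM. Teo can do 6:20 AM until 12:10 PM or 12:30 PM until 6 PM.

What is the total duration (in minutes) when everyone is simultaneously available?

180

Oona ∩ Ulla: 06:50-09:35, 09:45-11:05, 14:40-15:40, 17:50-17:55.
Oona ∩ Ulla ∩ Wei: 08:35-09:35, 09:45-11:05, 15:00-15:40.
Oona ∩ Ulla ∩ Wei ∩ Teo: 08:35-09:35, 09:45-11:05, 15:00-15:40.
Summing the common windows: 60 + 80 + 40 = 180 minutes.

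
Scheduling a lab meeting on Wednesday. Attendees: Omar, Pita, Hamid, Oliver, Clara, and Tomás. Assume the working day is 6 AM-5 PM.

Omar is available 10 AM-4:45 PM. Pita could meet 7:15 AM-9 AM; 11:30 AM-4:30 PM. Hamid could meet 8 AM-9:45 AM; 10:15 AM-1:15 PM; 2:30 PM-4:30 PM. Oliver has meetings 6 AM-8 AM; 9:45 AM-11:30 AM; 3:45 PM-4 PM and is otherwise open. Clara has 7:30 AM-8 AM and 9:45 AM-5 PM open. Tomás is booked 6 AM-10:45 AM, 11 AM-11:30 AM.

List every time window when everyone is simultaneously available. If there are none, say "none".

Omar free: 10:00-16:45.
Pita free: 07:15-09:00, 11:30-16:30.
Hamid free: 08:00-09:45, 10:15-13:15, 14:30-16:30.
Oliver free: 08:00-09:45, 11:30-15:45, 16:00-17:00 (invert busy blocks within the working day).
Clara free: 07:30-08:00, 09:45-17:00.
Tomás free: 10:45-11:00, 11:30-17:00 (invert busy blocks within the working day).
Omar ∩ Pita: 11:30-16:30.
Omar ∩ Pita ∩ Hamid: 11:30-13:15, 14:30-16:30.
Omar ∩ Pita ∩ Hamid ∩ Oliver: 11:30-13:15, 14:30-15:45, 16:00-16:30.
Omar ∩ Pita ∩ Hamid ∩ Oliver ∩ Clara: 11:30-13:15, 14:30-15:45, 16:00-16:30.
Omar ∩ Pita ∩ Hamid ∩ Oliver ∩ Clara ∩ Tomás: 11:30-13:15, 14:30-15:45, 16:00-16:30.
So the common availability across everyone is 11:30-13:15, 14:30-15:45, 16:00-16:30.

11:30-13:15, 14:30-15:45, 16:00-16:30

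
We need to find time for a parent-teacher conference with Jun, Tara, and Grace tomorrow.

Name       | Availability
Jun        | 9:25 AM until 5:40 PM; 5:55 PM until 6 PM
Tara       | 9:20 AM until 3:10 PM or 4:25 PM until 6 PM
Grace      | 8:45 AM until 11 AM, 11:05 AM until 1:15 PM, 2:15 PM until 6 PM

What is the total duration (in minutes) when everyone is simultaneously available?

Jun ∩ Tara: 09:25-15:10, 16:25-17:40, 17:55-18:00.
Jun ∩ Tara ∩ Grace: 09:25-11:00, 11:05-13:15, 14:15-15:10, 16:25-17:40, 17:55-18:00.
Those are the intersection windows.
Summing the common windows: 95 + 130 + 55 + 75 + 5 = 360 minutes.

360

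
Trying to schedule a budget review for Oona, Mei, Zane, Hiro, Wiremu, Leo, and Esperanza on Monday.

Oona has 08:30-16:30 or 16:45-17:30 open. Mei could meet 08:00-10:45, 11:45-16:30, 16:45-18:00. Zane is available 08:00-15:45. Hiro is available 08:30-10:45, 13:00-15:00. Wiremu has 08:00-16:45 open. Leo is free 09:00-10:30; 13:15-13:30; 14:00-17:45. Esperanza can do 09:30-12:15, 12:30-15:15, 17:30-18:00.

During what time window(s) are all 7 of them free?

Oona ∩ Mei: 08:30-10:45, 11:45-16:30, 16:45-17:30.
Oona ∩ Mei ∩ Zane: 08:30-10:45, 11:45-15:45.
Oona ∩ Mei ∩ Zane ∩ Hiro: 08:30-10:45, 13:00-15:00.
Oona ∩ Mei ∩ Zane ∩ Hiro ∩ Wiremu: 08:30-10:45, 13:00-15:00.
Oona ∩ Mei ∩ Zane ∩ Hiro ∩ Wiremu ∩ Leo: 09:00-10:30, 13:15-13:30, 14:00-15:00.
Oona ∩ Mei ∩ Zane ∩ Hiro ∩ Wiremu ∩ Leo ∩ Esperanza: 09:30-10:30, 13:15-13:30, 14:00-15:00.
Those are the intersection windows.

09:30-10:30, 13:15-13:30, 14:00-15:00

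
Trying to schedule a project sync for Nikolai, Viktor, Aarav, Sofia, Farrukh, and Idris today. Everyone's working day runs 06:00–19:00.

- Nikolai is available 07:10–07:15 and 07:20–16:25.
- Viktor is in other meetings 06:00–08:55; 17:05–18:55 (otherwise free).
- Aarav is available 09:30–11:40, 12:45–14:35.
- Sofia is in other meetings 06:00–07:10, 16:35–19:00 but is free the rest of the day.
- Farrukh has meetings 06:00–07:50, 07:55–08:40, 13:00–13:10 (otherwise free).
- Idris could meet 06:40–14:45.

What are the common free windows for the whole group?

09:30-11:40, 12:45-13:00, 13:10-14:35

Nikolai free: 07:10-07:15, 07:20-16:25.
Viktor free: 08:55-17:05, 18:55-19:00 (invert busy blocks within the working day).
Aarav free: 09:30-11:40, 12:45-14:35.
Sofia free: 07:10-16:35 (invert busy blocks within the working day).
Farrukh free: 07:50-07:55, 08:40-13:00, 13:10-19:00 (invert busy blocks within the working day).
Idris free: 06:40-14:45.
Nikolai ∩ Viktor: 08:55-16:25.
Nikolai ∩ Viktor ∩ Aarav: 09:30-11:40, 12:45-14:35.
Nikolai ∩ Viktor ∩ Aarav ∩ Sofia: 09:30-11:40, 12:45-14:35.
Nikolai ∩ Viktor ∩ Aarav ∩ Sofia ∩ Farrukh: 09:30-11:40, 12:45-13:00, 13:10-14:35.
Nikolai ∩ Viktor ∩ Aarav ∩ Sofia ∩ Farrukh ∩ Idris: 09:30-11:40, 12:45-13:00, 13:10-14:35.
So the common availability across everyone is 09:30-11:40, 12:45-13:00, 13:10-14:35.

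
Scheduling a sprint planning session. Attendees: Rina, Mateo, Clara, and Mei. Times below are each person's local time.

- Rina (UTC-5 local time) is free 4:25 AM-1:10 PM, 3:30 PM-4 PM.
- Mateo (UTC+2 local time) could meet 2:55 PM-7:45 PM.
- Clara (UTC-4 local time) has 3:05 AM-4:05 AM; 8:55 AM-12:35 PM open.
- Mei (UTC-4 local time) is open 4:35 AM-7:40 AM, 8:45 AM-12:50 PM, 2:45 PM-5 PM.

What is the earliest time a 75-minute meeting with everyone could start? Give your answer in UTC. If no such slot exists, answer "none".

12:55

Rina in UTC: 09:25-18:10, 20:30-21:00 (add 5h to convert from UTC-5).
Mateo in UTC: 12:55-17:45 (subtract 2h to convert from UTC+2).
Clara in UTC: 07:05-08:05, 12:55-16:35 (add 4h to convert from UTC-4).
Mei in UTC: 08:35-11:40, 12:45-16:50, 18:45-21:00 (add 4h to convert from UTC-4).
Rina ∩ Mateo: 12:55-17:45.
Rina ∩ Mateo ∩ Clara: 12:55-16:35.
Rina ∩ Mateo ∩ Clara ∩ Mei: 12:55-16:35.
Those are the intersection windows.
The first common window of at least 75 minutes is 12:55-16:35, so the earliest start is 12:55.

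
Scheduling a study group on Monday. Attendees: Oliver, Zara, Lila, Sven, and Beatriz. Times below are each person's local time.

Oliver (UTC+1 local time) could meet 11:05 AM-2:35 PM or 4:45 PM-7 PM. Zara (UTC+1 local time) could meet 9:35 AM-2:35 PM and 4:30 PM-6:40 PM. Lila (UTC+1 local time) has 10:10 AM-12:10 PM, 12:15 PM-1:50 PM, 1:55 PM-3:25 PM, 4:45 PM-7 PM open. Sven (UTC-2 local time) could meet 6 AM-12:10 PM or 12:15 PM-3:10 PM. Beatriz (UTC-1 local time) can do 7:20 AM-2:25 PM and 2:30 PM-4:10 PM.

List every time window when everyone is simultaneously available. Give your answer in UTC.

10:05-11:10, 11:15-12:50, 12:55-13:35, 15:45-17:10

Oliver in UTC: 10:05-13:35, 15:45-18:00 (subtract 1h to convert from UTC+1).
Zara in UTC: 08:35-13:35, 15:30-17:40 (subtract 1h to convert from UTC+1).
Lila in UTC: 09:10-11:10, 11:15-12:50, 12:55-14:25, 15:45-18:00 (subtract 1h to convert from UTC+1).
Sven in UTC: 08:00-14:10, 14:15-17:10 (add 2h to convert from UTC-2).
Beatriz in UTC: 08:20-15:25, 15:30-17:10 (add 1h to convert from UTC-1).
Oliver ∩ Zara: 10:05-13:35, 15:45-17:40.
Oliver ∩ Zara ∩ Lila: 10:05-11:10, 11:15-12:50, 12:55-13:35, 15:45-17:40.
Oliver ∩ Zara ∩ Lila ∩ Sven: 10:05-11:10, 11:15-12:50, 12:55-13:35, 15:45-17:10.
Oliver ∩ Zara ∩ Lila ∩ Sven ∩ Beatriz: 10:05-11:10, 11:15-12:50, 12:55-13:35, 15:45-17:10.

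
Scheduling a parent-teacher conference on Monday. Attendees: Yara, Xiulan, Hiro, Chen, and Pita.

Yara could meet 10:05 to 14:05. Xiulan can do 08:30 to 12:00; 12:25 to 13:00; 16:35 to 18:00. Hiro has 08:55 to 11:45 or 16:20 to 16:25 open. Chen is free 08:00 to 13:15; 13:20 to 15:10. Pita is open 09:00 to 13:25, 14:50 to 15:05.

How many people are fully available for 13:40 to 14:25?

Chen can make the full 13:40-14:25 slot — that's 1.

1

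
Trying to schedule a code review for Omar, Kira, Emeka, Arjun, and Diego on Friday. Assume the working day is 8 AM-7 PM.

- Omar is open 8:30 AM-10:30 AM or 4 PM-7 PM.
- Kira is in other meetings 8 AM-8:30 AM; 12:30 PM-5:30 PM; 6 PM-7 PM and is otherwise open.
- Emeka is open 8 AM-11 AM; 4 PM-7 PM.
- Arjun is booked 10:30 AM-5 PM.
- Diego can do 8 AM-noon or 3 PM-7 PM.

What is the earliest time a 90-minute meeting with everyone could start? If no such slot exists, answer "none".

Omar free: 08:30-10:30, 16:00-19:00.
Kira free: 08:30-12:30, 17:30-18:00 (invert busy blocks within the working day).
Emeka free: 08:00-11:00, 16:00-19:00.
Arjun free: 08:00-10:30, 17:00-19:00 (invert busy blocks within the working day).
Diego free: 08:00-12:00, 15:00-19:00.
Omar ∩ Kira: 08:30-10:30, 17:30-18:00.
Omar ∩ Kira ∩ Emeka: 08:30-10:30, 17:30-18:00.
Omar ∩ Kira ∩ Emeka ∩ Arjun: 08:30-10:30, 17:30-18:00.
Omar ∩ Kira ∩ Emeka ∩ Arjun ∩ Diego: 08:30-10:30, 17:30-18:00.
So the common availability across everyone is 08:30-10:30, 17:30-18:00.
The first common window of at least 90 minutes is 08:30-10:30, so the earliest start is 08:30.

08:30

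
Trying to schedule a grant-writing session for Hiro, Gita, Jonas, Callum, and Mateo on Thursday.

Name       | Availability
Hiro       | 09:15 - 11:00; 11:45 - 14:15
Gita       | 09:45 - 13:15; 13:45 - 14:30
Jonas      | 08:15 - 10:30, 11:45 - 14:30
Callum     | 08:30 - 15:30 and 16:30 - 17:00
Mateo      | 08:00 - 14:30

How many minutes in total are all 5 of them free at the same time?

165

Hiro ∩ Gita: 09:45-11:00, 11:45-13:15, 13:45-14:15.
Hiro ∩ Gita ∩ Jonas: 09:45-10:30, 11:45-13:15, 13:45-14:15.
Hiro ∩ Gita ∩ Jonas ∩ Callum: 09:45-10:30, 11:45-13:15, 13:45-14:15.
Hiro ∩ Gita ∩ Jonas ∩ Callum ∩ Mateo: 09:45-10:30, 11:45-13:15, 13:45-14:15.
Those are the intersection windows.
Summing the common windows: 45 + 90 + 30 = 165 minutes.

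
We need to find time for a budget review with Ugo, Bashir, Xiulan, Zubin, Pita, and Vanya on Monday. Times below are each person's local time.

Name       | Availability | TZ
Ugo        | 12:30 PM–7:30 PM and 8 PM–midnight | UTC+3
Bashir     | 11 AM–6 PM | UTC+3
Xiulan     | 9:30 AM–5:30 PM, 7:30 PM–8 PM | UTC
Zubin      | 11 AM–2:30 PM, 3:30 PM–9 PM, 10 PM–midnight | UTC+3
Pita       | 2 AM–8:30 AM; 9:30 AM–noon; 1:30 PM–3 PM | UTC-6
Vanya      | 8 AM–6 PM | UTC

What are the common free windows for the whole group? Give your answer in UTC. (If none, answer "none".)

Ugo in UTC: 09:30-16:30, 17:00-21:00 (subtract 3h to convert from UTC+3).
Bashir in UTC: 08:00-15:00 (subtract 3h to convert from UTC+3).
Xiulan in UTC: 09:30-17:30, 19:30-20:00.
Zubin in UTC: 08:00-11:30, 12:30-18:00, 19:00-21:00 (subtract 3h to convert from UTC+3).
Pita in UTC: 08:00-14:30, 15:30-18:00, 19:30-21:00 (add 6h to convert from UTC-6).
Vanya in UTC: 08:00-18:00.
Ugo ∩ Bashir: 09:30-15:00.
Ugo ∩ Bashir ∩ Xiulan: 09:30-15:00.
Ugo ∩ Bashir ∩ Xiulan ∩ Zubin: 09:30-11:30, 12:30-15:00.
Ugo ∩ Bashir ∩ Xiulan ∩ Zubin ∩ Pita: 09:30-11:30, 12:30-14:30.
Ugo ∩ Bashir ∩ Xiulan ∩ Zubin ∩ Pita ∩ Vanya: 09:30-11:30, 12:30-14:30.

09:30-11:30, 12:30-14:30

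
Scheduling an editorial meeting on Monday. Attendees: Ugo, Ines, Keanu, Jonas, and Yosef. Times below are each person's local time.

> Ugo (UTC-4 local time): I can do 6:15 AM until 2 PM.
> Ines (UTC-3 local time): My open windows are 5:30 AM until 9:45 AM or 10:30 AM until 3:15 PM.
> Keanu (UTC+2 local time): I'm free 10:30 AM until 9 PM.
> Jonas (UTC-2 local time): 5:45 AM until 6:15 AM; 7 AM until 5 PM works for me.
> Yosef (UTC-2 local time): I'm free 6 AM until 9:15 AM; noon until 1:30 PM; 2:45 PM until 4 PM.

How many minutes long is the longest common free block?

Ugo in UTC: 10:15-18:00 (add 4h to convert from UTC-4).
Ines in UTC: 08:30-12:45, 13:30-18:15 (add 3h to convert from UTC-3).
Keanu in UTC: 08:30-19:00 (subtract 2h to convert from UTC+2).
Jonas in UTC: 07:45-08:15, 09:00-19:00 (add 2h to convert from UTC-2).
Yosef in UTC: 08:00-11:15, 14:00-15:30, 16:45-18:00 (add 2h to convert from UTC-2).
Ugo ∩ Ines: 10:15-12:45, 13:30-18:00.
Ugo ∩ Ines ∩ Keanu: 10:15-12:45, 13:30-18:00.
Ugo ∩ Ines ∩ Keanu ∩ Jonas: 10:15-12:45, 13:30-18:00.
Ugo ∩ Ines ∩ Keanu ∩ Jonas ∩ Yosef: 10:15-11:15, 14:00-15:30, 16:45-18:00.
The longest is 14:00-15:30 at 90 minutes.

90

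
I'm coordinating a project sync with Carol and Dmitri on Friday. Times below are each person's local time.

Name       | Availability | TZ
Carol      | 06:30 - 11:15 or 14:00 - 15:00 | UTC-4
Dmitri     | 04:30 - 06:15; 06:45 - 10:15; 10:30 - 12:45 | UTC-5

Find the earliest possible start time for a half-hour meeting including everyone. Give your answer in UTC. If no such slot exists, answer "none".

10:30

Carol in UTC: 10:30-15:15, 18:00-19:00 (add 4h to convert from UTC-4).
Dmitri in UTC: 09:30-11:15, 11:45-15:15, 15:30-17:45 (add 5h to convert from UTC-5).
Carol ∩ Dmitri: 10:30-11:15, 11:45-15:15.
The first common window of at least 30 minutes is 10:30-11:15, so the earliest start is 10:30.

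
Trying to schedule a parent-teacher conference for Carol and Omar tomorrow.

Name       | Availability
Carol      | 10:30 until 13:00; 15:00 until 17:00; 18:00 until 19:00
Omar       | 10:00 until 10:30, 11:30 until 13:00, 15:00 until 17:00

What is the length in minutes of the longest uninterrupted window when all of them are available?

Carol ∩ Omar: 11:30-13:00, 15:00-17:00.
The longest is 15:00-17:00 at 120 minutes.

120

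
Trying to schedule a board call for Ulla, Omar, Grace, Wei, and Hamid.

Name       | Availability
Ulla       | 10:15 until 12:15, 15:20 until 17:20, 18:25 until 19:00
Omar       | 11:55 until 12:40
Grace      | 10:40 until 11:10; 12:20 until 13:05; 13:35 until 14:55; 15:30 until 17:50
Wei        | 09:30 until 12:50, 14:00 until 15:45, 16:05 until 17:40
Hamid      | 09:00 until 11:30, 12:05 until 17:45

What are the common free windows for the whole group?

none

Ulla ∩ Omar: 11:55-12:15.
Ulla ∩ Omar ∩ Grace: ∅.
Ulla ∩ Omar ∩ Grace ∩ Wei: ∅.
Ulla ∩ Omar ∩ Grace ∩ Wei ∩ Hamid: ∅.
There is no time when everyone is free.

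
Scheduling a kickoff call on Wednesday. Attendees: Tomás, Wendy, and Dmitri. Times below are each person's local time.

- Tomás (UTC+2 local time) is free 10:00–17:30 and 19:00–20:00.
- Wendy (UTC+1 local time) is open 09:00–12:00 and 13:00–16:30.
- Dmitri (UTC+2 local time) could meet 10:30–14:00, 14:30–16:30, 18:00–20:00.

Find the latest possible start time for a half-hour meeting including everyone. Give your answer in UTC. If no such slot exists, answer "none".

14:00

Tomás in UTC: 08:00-15:30, 17:00-18:00 (subtract 2h to convert from UTC+2).
Wendy in UTC: 08:00-11:00, 12:00-15:30 (subtract 1h to convert from UTC+1).
Dmitri in UTC: 08:30-12:00, 12:30-14:30, 16:00-18:00 (subtract 2h to convert from UTC+2).
Tomás ∩ Wendy: 08:00-11:00, 12:00-15:30.
Tomás ∩ Wendy ∩ Dmitri: 08:30-11:00, 12:30-14:30.
The last common window of at least 30 minutes is 12:30-14:30; a 30-minute meeting can start as late as 14:00 and still end by 14:30.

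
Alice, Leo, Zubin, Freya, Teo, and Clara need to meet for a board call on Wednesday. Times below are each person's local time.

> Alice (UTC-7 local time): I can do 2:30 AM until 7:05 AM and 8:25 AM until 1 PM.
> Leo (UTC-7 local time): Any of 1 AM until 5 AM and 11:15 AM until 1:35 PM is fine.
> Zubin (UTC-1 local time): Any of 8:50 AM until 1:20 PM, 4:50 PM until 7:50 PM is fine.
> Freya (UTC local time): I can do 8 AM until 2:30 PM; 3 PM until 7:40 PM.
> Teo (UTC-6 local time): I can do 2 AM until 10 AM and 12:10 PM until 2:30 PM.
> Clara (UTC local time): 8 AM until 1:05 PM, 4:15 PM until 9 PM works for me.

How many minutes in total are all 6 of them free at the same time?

Alice in UTC: 09:30-14:05, 15:25-20:00 (add 7h to convert from UTC-7).
Leo in UTC: 08:00-12:00, 18:15-20:35 (add 7h to convert from UTC-7).
Zubin in UTC: 09:50-14:20, 17:50-20:50 (add 1h to convert from UTC-1).
Freya in UTC: 08:00-14:30, 15:00-19:40.
Teo in UTC: 08:00-16:00, 18:10-20:30 (add 6h to convert from UTC-6).
Clara in UTC: 08:00-13:05, 16:15-21:00.
Alice ∩ Leo: 09:30-12:00, 18:15-20:00.
Alice ∩ Leo ∩ Zubin: 09:50-12:00, 18:15-20:00.
Alice ∩ Leo ∩ Zubin ∩ Freya: 09:50-12:00, 18:15-19:40.
Alice ∩ Leo ∩ Zubin ∩ Freya ∩ Teo: 09:50-12:00, 18:15-19:40.
Alice ∩ Leo ∩ Zubin ∩ Freya ∩ Teo ∩ Clara: 09:50-12:00, 18:15-19:40.
So the common availability across everyone is 09:50-12:00, 18:15-19:40.
Summing the common windows: 130 + 85 = 215 minutes.

215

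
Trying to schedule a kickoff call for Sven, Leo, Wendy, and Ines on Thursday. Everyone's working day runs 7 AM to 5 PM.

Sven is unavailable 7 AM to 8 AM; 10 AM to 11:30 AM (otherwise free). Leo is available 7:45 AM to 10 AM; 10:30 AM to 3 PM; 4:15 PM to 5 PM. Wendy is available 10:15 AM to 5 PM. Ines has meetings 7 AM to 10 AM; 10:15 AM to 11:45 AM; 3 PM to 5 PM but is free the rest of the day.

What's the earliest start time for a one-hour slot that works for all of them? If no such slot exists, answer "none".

Sven free: 08:00-10:00, 11:30-17:00 (invert busy blocks within the working day).
Leo free: 07:45-10:00, 10:30-15:00, 16:15-17:00.
Wendy free: 10:15-17:00.
Ines free: 10:00-10:15, 11:45-15:00 (invert busy blocks within the working day).
Sven ∩ Leo: 08:00-10:00, 11:30-15:00, 16:15-17:00.
Sven ∩ Leo ∩ Wendy: 11:30-15:00, 16:15-17:00.
Sven ∩ Leo ∩ Wendy ∩ Ines: 11:45-15:00.
The first common window of at least 60 minutes is 11:45-15:00, so the earliest start is 11:45.

11:45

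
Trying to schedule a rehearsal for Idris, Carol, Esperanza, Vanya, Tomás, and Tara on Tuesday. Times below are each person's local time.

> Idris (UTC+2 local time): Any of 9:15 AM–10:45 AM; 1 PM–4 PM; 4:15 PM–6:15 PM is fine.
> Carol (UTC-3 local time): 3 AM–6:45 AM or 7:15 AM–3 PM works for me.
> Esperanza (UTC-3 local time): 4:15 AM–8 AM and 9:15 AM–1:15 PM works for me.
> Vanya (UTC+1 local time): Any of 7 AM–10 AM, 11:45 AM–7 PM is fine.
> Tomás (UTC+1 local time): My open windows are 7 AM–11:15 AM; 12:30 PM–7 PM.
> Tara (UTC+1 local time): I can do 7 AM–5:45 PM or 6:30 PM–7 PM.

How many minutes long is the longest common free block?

120

Idris in UTC: 07:15-08:45, 11:00-14:00, 14:15-16:15 (subtract 2h to convert from UTC+2).
Carol in UTC: 06:00-09:45, 10:15-18:00 (add 3h to convert from UTC-3).
Esperanza in UTC: 07:15-11:00, 12:15-16:15 (add 3h to convert from UTC-3).
Vanya in UTC: 06:00-09:00, 10:45-18:00 (subtract 1h to convert from UTC+1).
Tomás in UTC: 06:00-10:15, 11:30-18:00 (subtract 1h to convert from UTC+1).
Tara in UTC: 06:00-16:45, 17:30-18:00 (subtract 1h to convert from UTC+1).
Idris ∩ Carol: 07:15-08:45, 11:00-14:00, 14:15-16:15.
Idris ∩ Carol ∩ Esperanza: 07:15-08:45, 12:15-14:00, 14:15-16:15.
Idris ∩ Carol ∩ Esperanza ∩ Vanya: 07:15-08:45, 12:15-14:00, 14:15-16:15.
Idris ∩ Carol ∩ Esperanza ∩ Vanya ∩ Tomás: 07:15-08:45, 12:15-14:00, 14:15-16:15.
Idris ∩ Carol ∩ Esperanza ∩ Vanya ∩ Tomás ∩ Tara: 07:15-08:45, 12:15-14:00, 14:15-16:15.
The longest is 14:15-16:15 at 120 minutes.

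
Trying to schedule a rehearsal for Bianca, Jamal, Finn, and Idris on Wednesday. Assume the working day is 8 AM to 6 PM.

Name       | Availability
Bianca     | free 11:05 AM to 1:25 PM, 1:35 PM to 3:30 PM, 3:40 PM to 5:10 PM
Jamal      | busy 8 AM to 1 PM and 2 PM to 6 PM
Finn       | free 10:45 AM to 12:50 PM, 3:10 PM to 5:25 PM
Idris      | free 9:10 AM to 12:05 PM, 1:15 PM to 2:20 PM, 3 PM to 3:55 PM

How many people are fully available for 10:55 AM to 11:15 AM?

Bianca free: 11:05-13:25, 13:35-15:30, 15:40-17:10.
Jamal free: 13:00-14:00 (invert busy blocks within the working day).
Finn free: 10:45-12:50, 15:10-17:25.
Idris free: 09:10-12:05, 13:15-14:20, 15:00-15:55.
Finn and Idris can make the full 10:55-11:15 slot — that's 2.

2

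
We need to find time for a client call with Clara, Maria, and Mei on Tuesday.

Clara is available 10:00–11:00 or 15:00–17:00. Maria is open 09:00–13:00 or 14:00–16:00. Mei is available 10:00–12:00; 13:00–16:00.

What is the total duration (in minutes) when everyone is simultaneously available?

Clara ∩ Maria: 10:00-11:00, 15:00-16:00.
Clara ∩ Maria ∩ Mei: 10:00-11:00, 15:00-16:00.
Summing the common windows: 60 + 60 = 120 minutes.

120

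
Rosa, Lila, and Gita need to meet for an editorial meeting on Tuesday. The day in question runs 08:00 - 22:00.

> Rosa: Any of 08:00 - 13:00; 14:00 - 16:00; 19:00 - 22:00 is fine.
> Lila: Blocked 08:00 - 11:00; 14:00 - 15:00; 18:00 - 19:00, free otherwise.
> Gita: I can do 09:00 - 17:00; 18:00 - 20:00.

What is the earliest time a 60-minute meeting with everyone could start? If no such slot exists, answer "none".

11:00

Rosa free: 08:00-13:00, 14:00-16:00, 19:00-22:00.
Lila free: 11:00-14:00, 15:00-18:00, 19:00-22:00 (invert busy blocks within the working day).
Gita free: 09:00-17:00, 18:00-20:00.
Rosa ∩ Lila: 11:00-13:00, 15:00-16:00, 19:00-22:00.
Rosa ∩ Lila ∩ Gita: 11:00-13:00, 15:00-16:00, 19:00-20:00.
The first common window of at least 60 minutes is 11:00-13:00, so the earliest start is 11:00.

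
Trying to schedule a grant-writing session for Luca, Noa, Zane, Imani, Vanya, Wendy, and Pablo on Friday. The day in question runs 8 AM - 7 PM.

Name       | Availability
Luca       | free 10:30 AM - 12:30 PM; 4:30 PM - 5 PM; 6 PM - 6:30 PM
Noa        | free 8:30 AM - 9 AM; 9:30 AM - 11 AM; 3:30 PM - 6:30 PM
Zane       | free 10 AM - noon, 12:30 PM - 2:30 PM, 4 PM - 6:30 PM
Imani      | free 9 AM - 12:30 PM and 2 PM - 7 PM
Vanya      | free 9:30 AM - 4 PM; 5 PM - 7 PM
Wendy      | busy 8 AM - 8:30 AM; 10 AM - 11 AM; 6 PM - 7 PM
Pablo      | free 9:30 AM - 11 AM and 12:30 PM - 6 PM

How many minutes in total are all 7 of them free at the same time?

Luca free: 10:30-12:30, 16:30-17:00, 18:00-18:30.
Noa free: 08:30-09:00, 09:30-11:00, 15:30-18:30.
Zane free: 10:00-12:00, 12:30-14:30, 16:00-18:30.
Imani free: 09:00-12:30, 14:00-19:00.
Vanya free: 09:30-16:00, 17:00-19:00.
Wendy free: 08:30-10:00, 11:00-18:00 (invert busy blocks within the working day).
Pablo free: 09:30-11:00, 12:30-18:00.
Luca ∩ Noa: 10:30-11:00, 16:30-17:00, 18:00-18:30.
Luca ∩ Noa ∩ Zane: 10:30-11:00, 16:30-17:00, 18:00-18:30.
Luca ∩ Noa ∩ Zane ∩ Imani: 10:30-11:00, 16:30-17:00, 18:00-18:30.
Luca ∩ Noa ∩ Zane ∩ Imani ∩ Vanya: 10:30-11:00, 18:00-18:30.
Luca ∩ Noa ∩ Zane ∩ Imani ∩ Vanya ∩ Wendy: ∅.
Luca ∩ Noa ∩ Zane ∩ Imani ∩ Vanya ∩ Wendy ∩ Pablo: ∅.
There is no time when everyone is free.
There is no common window, so the total is 0 minutes.

0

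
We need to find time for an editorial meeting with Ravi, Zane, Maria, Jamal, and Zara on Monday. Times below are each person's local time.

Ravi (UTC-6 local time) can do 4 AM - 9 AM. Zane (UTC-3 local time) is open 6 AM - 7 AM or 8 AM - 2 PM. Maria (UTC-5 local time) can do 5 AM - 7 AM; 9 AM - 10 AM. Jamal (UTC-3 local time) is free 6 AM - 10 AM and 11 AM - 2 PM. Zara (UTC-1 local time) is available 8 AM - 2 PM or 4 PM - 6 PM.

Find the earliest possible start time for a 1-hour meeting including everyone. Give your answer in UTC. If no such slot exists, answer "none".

11:00

Ravi in UTC: 10:00-15:00 (add 6h to convert from UTC-6).
Zane in UTC: 09:00-10:00, 11:00-17:00 (add 3h to convert from UTC-3).
Maria in UTC: 10:00-12:00, 14:00-15:00 (add 5h to convert from UTC-5).
Jamal in UTC: 09:00-13:00, 14:00-17:00 (add 3h to convert from UTC-3).
Zara in UTC: 09:00-15:00, 17:00-19:00 (add 1h to convert from UTC-1).
Ravi ∩ Zane: 11:00-15:00.
Ravi ∩ Zane ∩ Maria: 11:00-12:00, 14:00-15:00.
Ravi ∩ Zane ∩ Maria ∩ Jamal: 11:00-12:00, 14:00-15:00.
Ravi ∩ Zane ∩ Maria ∩ Jamal ∩ Zara: 11:00-12:00, 14:00-15:00.
The first common window of at least 60 minutes is 11:00-12:00, so the earliest start is 11:00.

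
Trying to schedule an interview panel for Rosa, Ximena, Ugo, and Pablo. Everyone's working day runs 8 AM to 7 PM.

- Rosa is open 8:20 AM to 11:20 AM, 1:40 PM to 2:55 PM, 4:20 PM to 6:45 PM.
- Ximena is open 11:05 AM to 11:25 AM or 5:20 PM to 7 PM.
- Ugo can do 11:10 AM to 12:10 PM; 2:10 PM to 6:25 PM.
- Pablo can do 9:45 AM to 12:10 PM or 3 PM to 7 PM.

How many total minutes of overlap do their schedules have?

75

Rosa ∩ Ximena: 11:05-11:20, 17:20-18:45.
Rosa ∩ Ximena ∩ Ugo: 11:10-11:20, 17:20-18:25.
Rosa ∩ Ximena ∩ Ugo ∩ Pablo: 11:10-11:20, 17:20-18:25.
Those are the intersection windows.
Summing the common windows: 10 + 65 = 75 minutes.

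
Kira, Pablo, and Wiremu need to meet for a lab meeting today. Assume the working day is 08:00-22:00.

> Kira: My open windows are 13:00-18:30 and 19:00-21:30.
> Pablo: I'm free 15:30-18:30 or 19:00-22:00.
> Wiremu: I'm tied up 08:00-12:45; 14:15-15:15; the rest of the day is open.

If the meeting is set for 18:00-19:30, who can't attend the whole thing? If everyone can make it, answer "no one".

Kira free: 13:00-18:30, 19:00-21:30.
Pablo free: 15:30-18:30, 19:00-22:00.
Wiremu free: 12:45-14:15, 15:15-22:00 (invert busy blocks within the working day).
Kira: not fully free for 18:00-19:30. Pablo: not fully free for 18:00-19:30. Wiremu: free for 18:00-19:30.

Kira, Pablo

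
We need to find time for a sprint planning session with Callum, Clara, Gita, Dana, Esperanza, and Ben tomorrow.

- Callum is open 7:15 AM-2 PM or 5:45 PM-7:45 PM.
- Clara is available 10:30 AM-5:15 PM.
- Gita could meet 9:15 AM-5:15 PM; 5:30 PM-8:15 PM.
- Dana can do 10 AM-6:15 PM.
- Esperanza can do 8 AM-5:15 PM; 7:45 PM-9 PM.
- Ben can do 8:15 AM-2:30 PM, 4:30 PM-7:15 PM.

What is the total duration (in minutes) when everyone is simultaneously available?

Callum ∩ Clara: 10:30-14:00.
Callum ∩ Clara ∩ Gita: 10:30-14:00.
Callum ∩ Clara ∩ Gita ∩ Dana: 10:30-14:00.
Callum ∩ Clara ∩ Gita ∩ Dana ∩ Esperanza: 10:30-14:00.
Callum ∩ Clara ∩ Gita ∩ Dana ∩ Esperanza ∩ Ben: 10:30-14:00.
So the common availability across everyone is 10:30-14:00.
That's a single block of 210 minutes.

210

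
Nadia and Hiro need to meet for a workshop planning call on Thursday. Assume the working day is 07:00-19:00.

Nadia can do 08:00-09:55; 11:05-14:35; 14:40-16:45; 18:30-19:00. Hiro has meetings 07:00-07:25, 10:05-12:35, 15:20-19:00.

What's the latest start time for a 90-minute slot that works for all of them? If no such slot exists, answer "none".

13:05

Nadia free: 08:00-09:55, 11:05-14:35, 14:40-16:45, 18:30-19:00.
Hiro free: 07:25-10:05, 12:35-15:20 (invert busy blocks within the working day).
Nadia ∩ Hiro: 08:00-09:55, 12:35-14:35, 14:40-15:20.
The last common window of at least 90 minutes is 12:35-14:35; a 90-minute meeting can start as late as 13:05 and still end by 14:35.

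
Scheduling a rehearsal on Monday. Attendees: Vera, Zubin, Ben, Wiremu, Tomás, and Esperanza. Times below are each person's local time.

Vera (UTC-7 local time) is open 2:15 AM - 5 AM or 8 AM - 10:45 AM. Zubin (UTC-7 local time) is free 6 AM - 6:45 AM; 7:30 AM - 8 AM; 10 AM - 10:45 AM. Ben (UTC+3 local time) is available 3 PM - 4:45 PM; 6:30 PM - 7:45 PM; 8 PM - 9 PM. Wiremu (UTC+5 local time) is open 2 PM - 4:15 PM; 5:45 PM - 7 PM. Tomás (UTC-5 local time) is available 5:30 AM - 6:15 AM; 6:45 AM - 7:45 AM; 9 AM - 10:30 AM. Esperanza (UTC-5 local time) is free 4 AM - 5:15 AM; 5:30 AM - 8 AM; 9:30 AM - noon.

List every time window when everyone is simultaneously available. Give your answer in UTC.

none

Vera in UTC: 09:15-12:00, 15:00-17:45 (add 7h to convert from UTC-7).
Zubin in UTC: 13:00-13:45, 14:30-15:00, 17:00-17:45 (add 7h to convert from UTC-7).
Ben in UTC: 12:00-13:45, 15:30-16:45, 17:00-18:00 (subtract 3h to convert from UTC+3).
Wiremu in UTC: 09:00-11:15, 12:45-14:00 (subtract 5h to convert from UTC+5).
Tomás in UTC: 10:30-11:15, 11:45-12:45, 14:00-15:30 (add 5h to convert from UTC-5).
Esperanza in UTC: 09:00-10:15, 10:30-13:00, 14:30-17:00 (add 5h to convert from UTC-5).
Vera ∩ Zubin: 17:00-17:45.
Vera ∩ Zubin ∩ Ben: 17:00-17:45.
Vera ∩ Zubin ∩ Ben ∩ Wiremu: ∅.
Vera ∩ Zubin ∩ Ben ∩ Wiremu ∩ Tomás: ∅.
Vera ∩ Zubin ∩ Ben ∩ Wiremu ∩ Tomás ∩ Esperanza: ∅.
There is no time when everyone is free.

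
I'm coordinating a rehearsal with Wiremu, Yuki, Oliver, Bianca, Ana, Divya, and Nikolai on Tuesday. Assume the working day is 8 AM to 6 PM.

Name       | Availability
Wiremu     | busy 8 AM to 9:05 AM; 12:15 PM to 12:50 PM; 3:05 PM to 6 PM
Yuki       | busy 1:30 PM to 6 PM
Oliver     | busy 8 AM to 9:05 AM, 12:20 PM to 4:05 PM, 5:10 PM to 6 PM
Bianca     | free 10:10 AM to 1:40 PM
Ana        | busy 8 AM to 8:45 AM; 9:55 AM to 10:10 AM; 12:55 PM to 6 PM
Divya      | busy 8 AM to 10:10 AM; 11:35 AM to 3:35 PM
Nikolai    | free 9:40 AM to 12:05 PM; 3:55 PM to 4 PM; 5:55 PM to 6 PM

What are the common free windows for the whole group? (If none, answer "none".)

10:10-11:35

Wiremu free: 09:05-12:15, 12:50-15:05 (invert busy blocks within the working day).
Yuki free: 08:00-13:30 (invert busy blocks within the working day).
Oliver free: 09:05-12:20, 16:05-17:10 (invert busy blocks within the working day).
Bianca free: 10:10-13:40.
Ana free: 08:45-09:55, 10:10-12:55 (invert busy blocks within the working day).
Divya free: 10:10-11:35, 15:35-18:00 (invert busy blocks within the working day).
Nikolai free: 09:40-12:05, 15:55-16:00, 17:55-18:00.
Wiremu ∩ Yuki: 09:05-12:15, 12:50-13:30.
Wiremu ∩ Yuki ∩ Oliver: 09:05-12:15.
Wiremu ∩ Yuki ∩ Oliver ∩ Bianca: 10:10-12:15.
Wiremu ∩ Yuki ∩ Oliver ∩ Bianca ∩ Ana: 10:10-12:15.
Wiremu ∩ Yuki ∩ Oliver ∩ Bianca ∩ Ana ∩ Divya: 10:10-11:35.
Wiremu ∩ Yuki ∩ Oliver ∩ Bianca ∩ Ana ∩ Divya ∩ Nikolai: 10:10-11:35.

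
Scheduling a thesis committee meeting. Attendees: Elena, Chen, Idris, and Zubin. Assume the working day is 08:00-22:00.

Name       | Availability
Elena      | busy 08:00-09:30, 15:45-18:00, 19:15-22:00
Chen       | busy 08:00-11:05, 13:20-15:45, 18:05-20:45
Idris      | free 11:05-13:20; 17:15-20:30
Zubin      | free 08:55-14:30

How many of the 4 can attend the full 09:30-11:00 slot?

Elena free: 09:30-15:45, 18:00-19:15 (invert busy blocks within the working day).
Chen free: 11:05-13:20, 15:45-18:05, 20:45-22:00 (invert busy blocks within the working day).
Idris free: 11:05-13:20, 17:15-20:30.
Zubin free: 08:55-14:30.
Elena and Zubin can make the full 09:30-11:00 slot — that's 2.

2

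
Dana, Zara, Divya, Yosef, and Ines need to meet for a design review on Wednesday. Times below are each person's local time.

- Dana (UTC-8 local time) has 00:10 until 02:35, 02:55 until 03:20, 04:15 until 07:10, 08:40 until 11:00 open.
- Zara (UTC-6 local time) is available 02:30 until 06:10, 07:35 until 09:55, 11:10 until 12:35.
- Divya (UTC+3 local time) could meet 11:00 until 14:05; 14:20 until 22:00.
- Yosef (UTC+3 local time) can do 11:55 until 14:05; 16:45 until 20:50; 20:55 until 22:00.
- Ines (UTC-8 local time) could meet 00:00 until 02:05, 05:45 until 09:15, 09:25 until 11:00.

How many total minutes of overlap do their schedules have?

225

Dana in UTC: 08:10-10:35, 10:55-11:20, 12:15-15:10, 16:40-19:00 (add 8h to convert from UTC-8).
Zara in UTC: 08:30-12:10, 13:35-15:55, 17:10-18:35 (add 6h to convert from UTC-6).
Divya in UTC: 08:00-11:05, 11:20-19:00 (subtract 3h to convert from UTC+3).
Yosef in UTC: 08:55-11:05, 13:45-17:50, 17:55-19:00 (subtract 3h to convert from UTC+3).
Ines in UTC: 08:00-10:05, 13:45-17:15, 17:25-19:00 (add 8h to convert from UTC-8).
Dana ∩ Zara: 08:30-10:35, 10:55-11:20, 13:35-15:10, 17:10-18:35.
Dana ∩ Zara ∩ Divya: 08:30-10:35, 10:55-11:05, 13:35-15:10, 17:10-18:35.
Dana ∩ Zara ∩ Divya ∩ Yosef: 08:55-10:35, 10:55-11:05, 13:45-15:10, 17:10-17:50, 17:55-18:35.
Dana ∩ Zara ∩ Divya ∩ Yosef ∩ Ines: 08:55-10:05, 13:45-15:10, 17:10-17:15, 17:25-17:50, 17:55-18:35.
Summing the common windows: 70 + 85 + 5 + 25 + 40 = 225 minutes.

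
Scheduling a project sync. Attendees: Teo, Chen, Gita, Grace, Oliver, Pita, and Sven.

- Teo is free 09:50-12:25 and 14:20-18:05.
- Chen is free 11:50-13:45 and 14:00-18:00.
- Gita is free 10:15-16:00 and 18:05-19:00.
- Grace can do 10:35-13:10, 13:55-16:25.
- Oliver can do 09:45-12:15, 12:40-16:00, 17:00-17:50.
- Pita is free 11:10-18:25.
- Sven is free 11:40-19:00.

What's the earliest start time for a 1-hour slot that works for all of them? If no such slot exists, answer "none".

14:20

Teo ∩ Chen: 11:50-12:25, 14:20-18:00.
Teo ∩ Chen ∩ Gita: 11:50-12:25, 14:20-16:00.
Teo ∩ Chen ∩ Gita ∩ Grace: 11:50-12:25, 14:20-16:00.
Teo ∩ Chen ∩ Gita ∩ Grace ∩ Oliver: 11:50-12:15, 14:20-16:00.
Teo ∩ Chen ∩ Gita ∩ Grace ∩ Oliver ∩ Pita: 11:50-12:15, 14:20-16:00.
Teo ∩ Chen ∩ Gita ∩ Grace ∩ Oliver ∩ Pita ∩ Sven: 11:50-12:15, 14:20-16:00.
The first common window of at least 60 minutes is 14:20-16:00, so the earliest start is 14:20.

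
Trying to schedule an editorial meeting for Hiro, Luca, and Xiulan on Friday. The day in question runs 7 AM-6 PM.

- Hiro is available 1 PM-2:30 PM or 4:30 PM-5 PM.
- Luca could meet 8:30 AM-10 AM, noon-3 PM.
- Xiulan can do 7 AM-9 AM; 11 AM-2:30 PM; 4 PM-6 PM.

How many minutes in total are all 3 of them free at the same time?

Hiro ∩ Luca: 13:00-14:30.
Hiro ∩ Luca ∩ Xiulan: 13:00-14:30.
That's a single block of 90 minutes.

90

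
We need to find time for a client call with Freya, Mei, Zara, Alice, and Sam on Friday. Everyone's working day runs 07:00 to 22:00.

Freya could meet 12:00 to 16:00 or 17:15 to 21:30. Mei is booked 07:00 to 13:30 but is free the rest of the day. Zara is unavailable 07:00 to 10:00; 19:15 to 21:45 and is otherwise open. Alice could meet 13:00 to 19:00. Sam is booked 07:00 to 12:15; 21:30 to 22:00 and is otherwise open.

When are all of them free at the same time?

13:30-16:00, 17:15-19:00

Freya free: 12:00-16:00, 17:15-21:30.
Mei free: 13:30-22:00 (invert busy blocks within the working day).
Zara free: 10:00-19:15, 21:45-22:00 (invert busy blocks within the working day).
Alice free: 13:00-19:00.
Sam free: 12:15-21:30 (invert busy blocks within the working day).
Freya ∩ Mei: 13:30-16:00, 17:15-21:30.
Freya ∩ Mei ∩ Zara: 13:30-16:00, 17:15-19:15.
Freya ∩ Mei ∩ Zara ∩ Alice: 13:30-16:00, 17:15-19:00.
Freya ∩ Mei ∩ Zara ∩ Alice ∩ Sam: 13:30-16:00, 17:15-19:00.
Those are the intersection windows.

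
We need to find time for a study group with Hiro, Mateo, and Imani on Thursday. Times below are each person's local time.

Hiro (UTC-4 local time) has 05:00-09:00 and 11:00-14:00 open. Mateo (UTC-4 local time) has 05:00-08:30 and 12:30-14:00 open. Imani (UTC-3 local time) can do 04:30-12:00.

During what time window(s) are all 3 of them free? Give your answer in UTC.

Hiro in UTC: 09:00-13:00, 15:00-18:00 (add 4h to convert from UTC-4).
Mateo in UTC: 09:00-12:30, 16:30-18:00 (add 4h to convert from UTC-4).
Imani in UTC: 07:30-15:00 (add 3h to convert from UTC-3).
Hiro ∩ Mateo: 09:00-12:30, 16:30-18:00.
Hiro ∩ Mateo ∩ Imani: 09:00-12:30.
So the common availability across everyone is 09:00-12:30.

09:00-12:30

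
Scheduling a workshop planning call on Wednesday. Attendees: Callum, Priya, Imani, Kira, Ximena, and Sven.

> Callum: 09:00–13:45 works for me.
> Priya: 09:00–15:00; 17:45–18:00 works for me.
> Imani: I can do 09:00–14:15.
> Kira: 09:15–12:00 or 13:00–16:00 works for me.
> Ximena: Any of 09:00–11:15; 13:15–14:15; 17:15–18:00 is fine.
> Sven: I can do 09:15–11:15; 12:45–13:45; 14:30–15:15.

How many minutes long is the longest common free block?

Callum ∩ Priya: 09:00-13:45.
Callum ∩ Priya ∩ Imani: 09:00-13:45.
Callum ∩ Priya ∩ Imani ∩ Kira: 09:15-12:00, 13:00-13:45.
Callum ∩ Priya ∩ Imani ∩ Kira ∩ Ximena: 09:15-11:15, 13:15-13:45.
Callum ∩ Priya ∩ Imani ∩ Kira ∩ Ximena ∩ Sven: 09:15-11:15, 13:15-13:45.
The longest is 09:15-11:15 at 120 minutes.

120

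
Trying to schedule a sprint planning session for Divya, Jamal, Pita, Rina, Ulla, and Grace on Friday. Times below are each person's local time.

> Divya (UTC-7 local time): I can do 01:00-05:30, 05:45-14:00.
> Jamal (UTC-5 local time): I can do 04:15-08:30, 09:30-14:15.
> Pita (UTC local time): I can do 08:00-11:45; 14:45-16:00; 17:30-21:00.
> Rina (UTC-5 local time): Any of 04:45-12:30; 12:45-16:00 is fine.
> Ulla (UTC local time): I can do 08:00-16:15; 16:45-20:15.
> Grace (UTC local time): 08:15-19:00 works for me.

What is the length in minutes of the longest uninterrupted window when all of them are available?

120

Divya in UTC: 08:00-12:30, 12:45-21:00 (add 7h to convert from UTC-7).
Jamal in UTC: 09:15-13:30, 14:30-19:15 (add 5h to convert from UTC-5).
Pita in UTC: 08:00-11:45, 14:45-16:00, 17:30-21:00.
Rina in UTC: 09:45-17:30, 17:45-21:00 (add 5h to convert from UTC-5).
Ulla in UTC: 08:00-16:15, 16:45-20:15.
Grace in UTC: 08:15-19:00.
Divya ∩ Jamal: 09:15-12:30, 12:45-13:30, 14:30-19:15.
Divya ∩ Jamal ∩ Pita: 09:15-11:45, 14:45-16:00, 17:30-19:15.
Divya ∩ Jamal ∩ Pita ∩ Rina: 09:45-11:45, 14:45-16:00, 17:45-19:15.
Divya ∩ Jamal ∩ Pita ∩ Rina ∩ Ulla: 09:45-11:45, 14:45-16:00, 17:45-19:15.
Divya ∩ Jamal ∩ Pita ∩ Rina ∩ Ulla ∩ Grace: 09:45-11:45, 14:45-16:00, 17:45-19:00.
Those are the intersection windows.
The longest is 09:45-11:45 at 120 minutes.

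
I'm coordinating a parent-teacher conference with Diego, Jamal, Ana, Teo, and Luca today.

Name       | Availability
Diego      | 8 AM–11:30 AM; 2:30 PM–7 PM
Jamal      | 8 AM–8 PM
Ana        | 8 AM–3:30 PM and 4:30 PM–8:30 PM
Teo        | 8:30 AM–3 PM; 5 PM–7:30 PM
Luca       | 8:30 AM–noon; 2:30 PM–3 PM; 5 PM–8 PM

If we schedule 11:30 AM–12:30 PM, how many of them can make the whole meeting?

3

Jamal, Ana, and Teo can make the full 11:30-12:30 slot — that's 3.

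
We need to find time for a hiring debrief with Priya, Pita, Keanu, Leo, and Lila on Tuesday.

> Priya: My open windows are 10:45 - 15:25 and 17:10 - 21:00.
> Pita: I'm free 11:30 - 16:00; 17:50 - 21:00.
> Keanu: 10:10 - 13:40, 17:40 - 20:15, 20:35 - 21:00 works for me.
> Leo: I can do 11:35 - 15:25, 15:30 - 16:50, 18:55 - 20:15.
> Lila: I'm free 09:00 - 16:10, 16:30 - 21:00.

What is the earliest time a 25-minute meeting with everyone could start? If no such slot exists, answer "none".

11:35

Priya ∩ Pita: 11:30-15:25, 17:50-21:00.
Priya ∩ Pita ∩ Keanu: 11:30-13:40, 17:50-20:15, 20:35-21:00.
Priya ∩ Pita ∩ Keanu ∩ Leo: 11:35-13:40, 18:55-20:15.
Priya ∩ Pita ∩ Keanu ∩ Leo ∩ Lila: 11:35-13:40, 18:55-20:15.
The first common window of at least 25 minutes is 11:35-13:40, so the earliest start is 11:35.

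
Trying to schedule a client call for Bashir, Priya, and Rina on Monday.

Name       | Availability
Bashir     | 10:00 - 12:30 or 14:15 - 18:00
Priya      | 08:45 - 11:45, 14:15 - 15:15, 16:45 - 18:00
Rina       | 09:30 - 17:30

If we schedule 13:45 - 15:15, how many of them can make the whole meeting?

1

Rina can make the full 13:45-15:15 slot — that's 1.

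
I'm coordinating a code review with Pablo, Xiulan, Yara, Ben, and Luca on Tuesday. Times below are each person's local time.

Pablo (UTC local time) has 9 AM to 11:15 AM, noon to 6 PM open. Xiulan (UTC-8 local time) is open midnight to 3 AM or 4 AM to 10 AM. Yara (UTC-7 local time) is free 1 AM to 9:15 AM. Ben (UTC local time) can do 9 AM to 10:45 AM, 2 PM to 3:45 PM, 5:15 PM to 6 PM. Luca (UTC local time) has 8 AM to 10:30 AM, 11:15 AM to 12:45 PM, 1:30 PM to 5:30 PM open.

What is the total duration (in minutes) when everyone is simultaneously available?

195

Pablo in UTC: 09:00-11:15, 12:00-18:00.
Xiulan in UTC: 08:00-11:00, 12:00-18:00 (add 8h to convert from UTC-8).
Yara in UTC: 08:00-16:15 (add 7h to convert from UTC-7).
Ben in UTC: 09:00-10:45, 14:00-15:45, 17:15-18:00.
Luca in UTC: 08:00-10:30, 11:15-12:45, 13:30-17:30.
Pablo ∩ Xiulan: 09:00-11:00, 12:00-18:00.
Pablo ∩ Xiulan ∩ Yara: 09:00-11:00, 12:00-16:15.
Pablo ∩ Xiulan ∩ Yara ∩ Ben: 09:00-10:45, 14:00-15:45.
Pablo ∩ Xiulan ∩ Yara ∩ Ben ∩ Luca: 09:00-10:30, 14:00-15:45.
Summing the common windows: 90 + 105 = 195 minutes.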